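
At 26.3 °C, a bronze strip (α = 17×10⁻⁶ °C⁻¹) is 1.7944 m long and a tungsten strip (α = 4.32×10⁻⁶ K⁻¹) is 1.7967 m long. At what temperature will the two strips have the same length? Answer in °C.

T = 127.4 °C

Equal length when α₁L₁ΔT − α₂L₂ΔT = L₂ − L₁ = 2.30×10⁻³ m
α₁L₁ = 3.05048×10⁻⁵, α₂L₂ = 7.761744×10⁻⁶ → Δ(αL) = 2.2743056×10⁻⁵ m/K
ΔT = 2.30×10⁻³ / 2.2743056×10⁻⁵ = 101.130 K, so T = 26.3 + 101.130 = 127.430 °C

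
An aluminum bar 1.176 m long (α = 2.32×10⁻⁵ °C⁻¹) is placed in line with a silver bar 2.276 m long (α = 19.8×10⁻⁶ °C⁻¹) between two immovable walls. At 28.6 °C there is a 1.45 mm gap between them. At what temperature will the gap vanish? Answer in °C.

T = 48.6 °C

Gap closes when ΔL₁ + ΔL₂ = 1.45 mm = 1.45×10⁻³ m
(α₁L₁ + α₂L₂)ΔT = g
α₁L₁ + α₂L₂ = 2.32×10⁻⁵×1.176 + 19.8×10⁻⁶×2.276 = 7.2348×10⁻⁵ m/K
ΔT = 1.45×10⁻³ / 7.2348×10⁻⁵ = 20.042 K
T = 28.6 + 20.042 = 48.642 °C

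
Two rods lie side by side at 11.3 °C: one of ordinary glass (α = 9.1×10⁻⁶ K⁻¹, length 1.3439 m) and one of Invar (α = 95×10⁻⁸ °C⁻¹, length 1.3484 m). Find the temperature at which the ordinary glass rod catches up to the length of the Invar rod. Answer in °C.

T = 422.3 °C

Equal length when α₁L₁ΔT − α₂L₂ΔT = L₂ − L₁ = 4.50×10⁻³ m
α₁L₁ = 1.222949×10⁻⁵, α₂L₂ = 1.28098×10⁻⁶ → Δ(αL) = 1.094851×10⁻⁵ m/K
ΔT = 4.50×10⁻³ / 1.094851×10⁻⁵ = 411.015 K, so T = 11.3 + 411.015 = 422.315 °C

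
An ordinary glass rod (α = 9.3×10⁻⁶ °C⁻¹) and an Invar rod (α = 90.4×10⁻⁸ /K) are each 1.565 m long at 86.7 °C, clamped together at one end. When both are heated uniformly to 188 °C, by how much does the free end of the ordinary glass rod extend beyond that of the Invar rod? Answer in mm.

1.33 mm

ΔT = 101.3 K
ordinary glass: ΔL = 9.3×10⁻⁶ × 1.565 m × 101.3 = 1.4744×10⁻³ m = 1.4744 mm
Invar: ΔL = 90.4×10⁻⁸ × 1.565 m × 101.3 = 1.4332×10⁻⁴ m = 0.14332 mm
difference = 1.4744 − 0.14332 = 1.33108 mm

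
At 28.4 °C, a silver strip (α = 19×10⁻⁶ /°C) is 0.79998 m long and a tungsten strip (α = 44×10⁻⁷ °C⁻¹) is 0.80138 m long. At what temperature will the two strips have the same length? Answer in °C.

T = 148.3 °C

L₁(1 + α₁ΔT) = L₂(1 + α₂ΔT) ⇒ ΔT = (L₂ − L₁)/(α₁L₁ − α₂L₂)
L₂ − L₁ = 0.80138 − 0.79998 = 1.40×10⁻³ m
α₁L₁ − α₂L₂ = 19×10⁻⁶×0.79998 − 44×10⁻⁷×0.80138 = 1.1673548×10⁻⁵ m/K
ΔT = 1.40×10⁻³ / 1.1673548×10⁻⁵ = 119.929 K
T = 28.4 + 119.929 = 148.329 °C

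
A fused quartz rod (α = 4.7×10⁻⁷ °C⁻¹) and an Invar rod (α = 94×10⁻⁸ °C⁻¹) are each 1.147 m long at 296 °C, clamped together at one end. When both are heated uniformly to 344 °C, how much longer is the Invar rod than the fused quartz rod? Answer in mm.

0.0259 mm

ΔT = 48 K
fused quartz: ΔL = 4.7×10⁻⁷ × 1.147 m × 48 = 2.5876×10⁻⁵ m = 0.025876 mm
Invar: ΔL = 94×10⁻⁸ × 1.147 m × 48 = 5.1753×10⁻⁵ m = 0.051753 mm
difference = 0.051753 − 0.025876 = 0.025877 mm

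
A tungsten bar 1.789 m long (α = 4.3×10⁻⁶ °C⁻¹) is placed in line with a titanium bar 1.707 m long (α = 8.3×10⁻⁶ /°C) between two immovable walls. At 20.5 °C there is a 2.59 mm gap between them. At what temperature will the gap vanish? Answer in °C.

Gap closes when ΔL₁ + ΔL₂ = 2.59 mm = 2.59×10⁻³ m
(α₁L₁ + α₂L₂)ΔT = g
α₁L₁ + α₂L₂ = 4.3×10⁻⁶×1.789 + 8.3×10⁻⁶×1.707 = 2.18608×10⁻⁵ m/K
ΔT = 2.59×10⁻³ / 2.18608×10⁻⁵ = 118.48 K
T = 20.5 + 118.48 = 138.98 °C

T = 139 °C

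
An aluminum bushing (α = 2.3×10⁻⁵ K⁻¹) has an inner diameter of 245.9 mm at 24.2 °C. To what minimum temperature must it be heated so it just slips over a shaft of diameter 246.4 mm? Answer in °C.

T = 113 °C

Required Δd = 246.4 − 245.9 = 0.5 mm
Δd = αd₀ΔT ⇒ ΔT = Δd/(αd₀) = 0.5 / (2.3×10⁻⁵ × 245.9) = 88.41 K
T_min = 24.2 + 88.41 = 112.61 °C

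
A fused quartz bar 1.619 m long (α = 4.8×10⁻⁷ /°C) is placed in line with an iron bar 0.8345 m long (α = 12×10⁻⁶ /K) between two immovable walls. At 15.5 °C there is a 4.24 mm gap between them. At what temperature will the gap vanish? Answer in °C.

α₁L₁ = 7.7712×10⁻⁷ m/K, α₂L₂ = 1.0014×10⁻⁵ m/K → total 1.079112×10⁻⁵ m/K
ΔT = g/(α₁L₁+α₂L₂) = 4.24×10⁻³ / 1.079112×10⁻⁵ = 392.92 K
T = 15.5 + 392.92 = 408.42 °C

T = 408 °C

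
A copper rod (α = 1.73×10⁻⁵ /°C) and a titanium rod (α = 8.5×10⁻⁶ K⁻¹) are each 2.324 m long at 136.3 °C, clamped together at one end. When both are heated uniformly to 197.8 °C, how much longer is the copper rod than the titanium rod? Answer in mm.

1.26 mm

ΔT = 61.5 K
copper: ΔL = 1.73×10⁻⁵ × 2.324 m × 61.5 = 2.4726×10⁻³ m = 2.4726 mm
titanium: ΔL = 8.5×10⁻⁶ × 2.324 m × 61.5 = 1.2149×10⁻³ m = 1.2149 mm
difference = 2.4726 − 1.2149 = 1.2577 mm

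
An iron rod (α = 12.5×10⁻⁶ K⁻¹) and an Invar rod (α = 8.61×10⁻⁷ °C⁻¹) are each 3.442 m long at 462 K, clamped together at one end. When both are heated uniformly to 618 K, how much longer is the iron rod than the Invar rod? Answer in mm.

6.25 mm

ΔT = 156 K
iron: ΔL = 12.5×10⁻⁶ × 3.442 m × 156 = 6.7119×10⁻³ m = 6.7119 mm
Invar: ΔL = 8.61×10⁻⁷ × 3.442 m × 156 = 4.6232×10⁻⁴ m = 0.46232 mm
difference = 6.7119 − 0.46232 = 6.24958 mm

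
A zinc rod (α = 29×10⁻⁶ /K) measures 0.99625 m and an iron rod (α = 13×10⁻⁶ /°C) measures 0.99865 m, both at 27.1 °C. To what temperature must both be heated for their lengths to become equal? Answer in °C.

Equal length when α₁L₁ΔT − α₂L₂ΔT = L₂ − L₁ = 2.40×10⁻³ m
α₁L₁ = 2.889125×10⁻⁵, α₂L₂ = 1.298245×10⁻⁵ → Δ(αL) = 1.59088×10⁻⁵ m/K
ΔT = 2.40×10⁻³ / 1.59088×10⁻⁵ = 150.860 K, so T = 27.1 + 150.860 = 177.960 °C

T = 178.0 °C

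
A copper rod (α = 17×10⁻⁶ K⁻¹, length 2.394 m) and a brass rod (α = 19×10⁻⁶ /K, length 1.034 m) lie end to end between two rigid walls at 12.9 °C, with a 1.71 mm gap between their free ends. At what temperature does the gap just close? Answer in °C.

Gap closes when ΔL₁ + ΔL₂ = 1.71 mm = 1.71×10⁻³ m
(α₁L₁ + α₂L₂)ΔT = g
α₁L₁ + α₂L₂ = 17×10⁻⁶×2.394 + 19×10⁻⁶×1.034 = 6.0344×10⁻⁵ m/K
ΔT = 1.71×10⁻³ / 6.0344×10⁻⁵ = 28.338 K
T = 12.9 + 28.338 = 41.238 °C

T = 41.2 °C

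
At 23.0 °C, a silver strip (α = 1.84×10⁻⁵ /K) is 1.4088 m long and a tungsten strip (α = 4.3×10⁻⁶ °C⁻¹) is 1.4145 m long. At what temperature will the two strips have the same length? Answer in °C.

T = 310.3 °C

L₁(1 + α₁ΔT) = L₂(1 + α₂ΔT) ⇒ ΔT = (L₂ − L₁)/(α₁L₁ − α₂L₂)
L₂ − L₁ = 1.4145 − 1.4088 = 5.70×10⁻³ m
α₁L₁ − α₂L₂ = 1.84×10⁻⁵×1.4088 − 4.3×10⁻⁶×1.4145 = 1.983957×10⁻⁵ m/K
ΔT = 5.70×10⁻³ / 1.983957×10⁻⁵ = 287.305 K
T = 23.0 + 287.305 = 310.305 °C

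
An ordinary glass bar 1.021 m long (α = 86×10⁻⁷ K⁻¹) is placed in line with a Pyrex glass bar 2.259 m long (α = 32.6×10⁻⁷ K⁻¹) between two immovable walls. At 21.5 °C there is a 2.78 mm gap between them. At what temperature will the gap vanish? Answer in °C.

T = 194 °C

Gap closes when ΔL₁ + ΔL₂ = 2.78 mm = 2.78×10⁻³ m
(α₁L₁ + α₂L₂)ΔT = g
α₁L₁ + α₂L₂ = 86×10⁻⁷×1.021 + 32.6×10⁻⁷×2.259 = 1.614494×10⁻⁵ m/K
ΔT = 2.78×10⁻³ / 1.614494×10⁻⁵ = 172.19 K
T = 21.5 + 172.19 = 193.69 °C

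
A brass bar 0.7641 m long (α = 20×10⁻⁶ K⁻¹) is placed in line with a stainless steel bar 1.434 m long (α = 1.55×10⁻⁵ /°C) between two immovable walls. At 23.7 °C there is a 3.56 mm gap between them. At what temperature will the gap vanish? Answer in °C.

T = 119 °C

Gap closes when ΔL₁ + ΔL₂ = 3.56 mm = 3.56×10⁻³ m
(α₁L₁ + α₂L₂)ΔT = g
α₁L₁ + α₂L₂ = 20×10⁻⁶×0.7641 + 1.55×10⁻⁵×1.434 = 3.7509×10⁻⁵ m/K
ΔT = 3.56×10⁻³ / 3.7509×10⁻⁵ = 94.91 K
T = 23.7 + 94.91 = 118.61 °C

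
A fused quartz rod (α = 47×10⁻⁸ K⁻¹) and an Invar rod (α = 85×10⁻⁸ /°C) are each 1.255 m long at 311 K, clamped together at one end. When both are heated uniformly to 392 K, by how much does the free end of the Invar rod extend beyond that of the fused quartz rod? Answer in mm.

0.0386 mm

ΔT = 81 K
fused quartz: ΔL = 47×10⁻⁸ × 1.255 m × 81 = 4.7778×10⁻⁵ m = 0.047778 mm
Invar: ΔL = 85×10⁻⁸ × 1.255 m × 81 = 8.6407×10⁻⁵ m = 0.086407 mm
difference = 0.086407 − 0.047778 = 0.038629 mm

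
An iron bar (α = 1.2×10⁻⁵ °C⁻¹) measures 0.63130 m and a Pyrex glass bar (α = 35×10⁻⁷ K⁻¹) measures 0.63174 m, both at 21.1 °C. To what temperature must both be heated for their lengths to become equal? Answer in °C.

T = 103.1 °C

Equal length when α₁L₁ΔT − α₂L₂ΔT = L₂ − L₁ = 4.40×10⁻⁴ m
α₁L₁ = 7.5756×10⁻⁶, α₂L₂ = 2.21109×10⁻⁶ → Δ(αL) = 5.36451×10⁻⁶ m/K
ΔT = 4.40×10⁻⁴ / 5.36451×10⁻⁶ = 82.021 K, so T = 21.1 + 82.021 = 103.121 °C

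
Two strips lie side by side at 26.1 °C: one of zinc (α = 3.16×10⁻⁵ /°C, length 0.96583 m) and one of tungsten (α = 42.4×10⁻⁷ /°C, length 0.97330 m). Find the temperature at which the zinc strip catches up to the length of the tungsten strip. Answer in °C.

Equal length when α₁L₁ΔT − α₂L₂ΔT = L₂ − L₁ = 7.47×10⁻³ m
α₁L₁ = 3.0520228×10⁻⁵, α₂L₂ = 4.126792×10⁻⁶ → Δ(αL) = 2.6393436×10⁻⁵ m/K
ΔT = 7.47×10⁻³ / 2.6393436×10⁻⁵ = 283.025 K, so T = 26.1 + 283.025 = 309.125 °C

T = 309.1 °C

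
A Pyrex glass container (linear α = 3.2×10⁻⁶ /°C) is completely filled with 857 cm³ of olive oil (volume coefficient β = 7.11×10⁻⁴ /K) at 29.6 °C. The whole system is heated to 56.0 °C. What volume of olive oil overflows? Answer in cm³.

The container also expands: β_container ≈ 3α = 9.6×10⁻⁶ /K
Net overflow = V₀(β_liq − 3α_cont)ΔT
β − 3α = 7.11×10⁻⁴ − 9.6×10⁻⁶ = 7.014×10⁻⁴ /K; ΔT = 26.4 K
ΔV = 857 × 7.014×10⁻⁴ × 26.4 = 15.9 cm³

15.9 cm³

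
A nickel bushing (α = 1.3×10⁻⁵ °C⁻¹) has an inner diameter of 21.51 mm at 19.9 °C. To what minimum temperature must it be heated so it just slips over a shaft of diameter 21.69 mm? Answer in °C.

T = 664 °C

Required Δd = 21.69 − 21.51 = 0.18 mm
Δd = αd₀ΔT ⇒ ΔT = Δd/(αd₀) = 0.18 / (1.3×10⁻⁵ × 21.51) = 643.71 K
T_min = 19.9 + 643.71 = 663.61 °C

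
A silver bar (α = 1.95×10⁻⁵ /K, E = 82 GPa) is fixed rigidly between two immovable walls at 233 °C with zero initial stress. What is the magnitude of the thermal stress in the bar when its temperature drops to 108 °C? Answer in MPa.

Fully constrained: the free strain ε = αΔT is blocked, so σ = Eε = EαΔT.
|ΔT| = 125 K
σ = 82.0×10⁹ × 1.95×10⁻⁵ × 125 = 2.00×10⁸ Pa

σ = 200 MPa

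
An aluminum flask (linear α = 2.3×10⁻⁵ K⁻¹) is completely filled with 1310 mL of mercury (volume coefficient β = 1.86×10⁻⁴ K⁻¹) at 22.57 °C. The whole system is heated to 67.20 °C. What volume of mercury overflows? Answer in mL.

The flask also expands: β_container ≈ 3α = 6.9×10⁻⁵ /K
Net overflow = V₀(β_liq − 3α_cont)ΔT
β − 3α = 1.86×10⁻⁴ − 6.9×10⁻⁵ = 1.17×10⁻⁴ /K; ΔT = 44.63 K
ΔV = 1310 × 1.17×10⁻⁴ × 44.63 = 6.84 mL

6.84 mL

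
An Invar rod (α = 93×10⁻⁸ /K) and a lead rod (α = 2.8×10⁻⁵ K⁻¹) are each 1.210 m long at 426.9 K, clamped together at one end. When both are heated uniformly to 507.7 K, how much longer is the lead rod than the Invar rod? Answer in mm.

2.65 mm

ΔT = 80.8 K
Invar: ΔL = 93×10⁻⁸ × 1.210 m × 80.8 = 9.0924×10⁻⁵ m = 0.090924 mm
lead: ΔL = 2.8×10⁻⁵ × 1.210 m × 80.8 = 2.7375×10⁻³ m = 2.7375 mm
difference = 2.7375 − 0.090924 = 2.646576 mm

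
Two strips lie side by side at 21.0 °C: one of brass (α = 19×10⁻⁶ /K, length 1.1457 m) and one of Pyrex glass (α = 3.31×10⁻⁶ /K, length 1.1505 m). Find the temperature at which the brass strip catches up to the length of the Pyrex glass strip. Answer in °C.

L₁(1 + α₁ΔT) = L₂(1 + α₂ΔT) ⇒ ΔT = (L₂ − L₁)/(α₁L₁ − α₂L₂)
L₂ − L₁ = 1.1505 − 1.1457 = 4.80×10⁻³ m
α₁L₁ − α₂L₂ = 19×10⁻⁶×1.1457 − 3.31×10⁻⁶×1.1505 = 1.7960145×10⁻⁵ m/K
ΔT = 4.80×10⁻³ / 1.7960145×10⁻⁵ = 267.258 K
T = 21.0 + 267.258 = 288.258 °C

T = 288.3 °C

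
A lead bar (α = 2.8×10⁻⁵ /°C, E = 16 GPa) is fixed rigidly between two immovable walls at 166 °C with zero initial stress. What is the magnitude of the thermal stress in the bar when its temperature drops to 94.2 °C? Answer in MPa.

Fully constrained: the free strain ε = αΔT is blocked, so σ = Eε = EαΔT.
|ΔT| = 71.8 K
σ = 16.0×10⁹ × 2.8×10⁻⁵ × 71.8 = 3.22×10⁷ Pa

σ = 32.2 MPa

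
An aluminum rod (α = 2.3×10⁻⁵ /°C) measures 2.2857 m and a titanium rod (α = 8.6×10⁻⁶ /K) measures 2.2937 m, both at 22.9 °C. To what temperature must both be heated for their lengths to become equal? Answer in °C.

T = 266.5 °C

Equal length when α₁L₁ΔT − α₂L₂ΔT = L₂ − L₁ = 8.00×10⁻³ m
α₁L₁ = 5.25711×10⁻⁵, α₂L₂ = 1.972582×10⁻⁵ → Δ(αL) = 3.284528×10⁻⁵ m/K
ΔT = 8.00×10⁻³ / 3.284528×10⁻⁵ = 243.566 K, so T = 22.9 + 243.566 = 266.466 °C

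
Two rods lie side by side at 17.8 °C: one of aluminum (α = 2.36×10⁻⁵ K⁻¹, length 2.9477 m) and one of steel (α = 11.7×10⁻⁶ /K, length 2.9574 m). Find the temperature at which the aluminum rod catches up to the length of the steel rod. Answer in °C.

Equal length when α₁L₁ΔT − α₂L₂ΔT = L₂ − L₁ = 9.70×10⁻³ m
α₁L₁ = 6.956572×10⁻⁵, α₂L₂ = 3.460158×10⁻⁵ → Δ(αL) = 3.496414×10⁻⁵ m/K
ΔT = 9.70×10⁻³ / 3.496414×10⁻⁵ = 277.427 K, so T = 17.8 + 277.427 = 295.227 °C

T = 295.2 °C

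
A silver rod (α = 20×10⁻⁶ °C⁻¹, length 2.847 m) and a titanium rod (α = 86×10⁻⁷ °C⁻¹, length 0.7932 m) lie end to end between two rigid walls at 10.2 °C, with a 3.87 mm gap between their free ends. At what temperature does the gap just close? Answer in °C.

α₁L₁ = 5.694×10⁻⁵ m/K, α₂L₂ = 6.82152×10⁻⁶ m/K → total 6.376152×10⁻⁵ m/K
ΔT = g/(α₁L₁+α₂L₂) = 3.87×10⁻³ / 6.376152×10⁻⁵ = 60.695 K
T = 10.2 + 60.695 = 70.895 °C

T = 70.9 °C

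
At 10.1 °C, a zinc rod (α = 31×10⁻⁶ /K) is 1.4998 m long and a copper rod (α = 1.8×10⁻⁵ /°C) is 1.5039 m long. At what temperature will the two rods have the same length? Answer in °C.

T = 221.2 °C

Equal length when α₁L₁ΔT − α₂L₂ΔT = L₂ − L₁ = 4.10×10⁻³ m
α₁L₁ = 4.64938×10⁻⁵, α₂L₂ = 2.70702×10⁻⁵ → Δ(αL) = 1.94236×10⁻⁵ m/K
ΔT = 4.10×10⁻³ / 1.94236×10⁻⁵ = 211.083 K, so T = 10.1 + 211.083 = 221.183 °C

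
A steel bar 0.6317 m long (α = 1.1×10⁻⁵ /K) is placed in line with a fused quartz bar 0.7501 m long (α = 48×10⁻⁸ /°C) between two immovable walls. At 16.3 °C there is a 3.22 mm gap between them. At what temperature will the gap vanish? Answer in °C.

α₁L₁ = 6.9487×10⁻⁶ m/K, α₂L₂ = 3.60048×10⁻⁷ m/K → total 7.308748×10⁻⁶ m/K
ΔT = g/(α₁L₁+α₂L₂) = 3.22×10⁻³ / 7.308748×10⁻⁶ = 440.57 K
T = 16.3 + 440.57 = 456.87 °C

T = 457 °C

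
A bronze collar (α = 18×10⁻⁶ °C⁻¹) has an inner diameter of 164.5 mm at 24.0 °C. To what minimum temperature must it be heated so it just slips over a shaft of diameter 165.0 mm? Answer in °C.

Required Δd = 165.0 − 164.5 = 0.5 mm
Δd = αd₀ΔT ⇒ ΔT = Δd/(αd₀) = 0.5 / (18×10⁻⁶ × 164.5) = 168.86 K
T_min = 24.0 + 168.86 = 192.86 °C

T = 193 °C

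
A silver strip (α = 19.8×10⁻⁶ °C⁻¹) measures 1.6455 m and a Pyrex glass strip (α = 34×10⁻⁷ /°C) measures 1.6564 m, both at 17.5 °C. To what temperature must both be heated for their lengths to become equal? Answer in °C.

T = 422.0 °C

L₁(1 + α₁ΔT) = L₂(1 + α₂ΔT) ⇒ ΔT = (L₂ − L₁)/(α₁L₁ − α₂L₂)
L₂ − L₁ = 1.6564 − 1.6455 = 1.09×10⁻² m
α₁L₁ − α₂L₂ = 19.8×10⁻⁶×1.6455 − 34×10⁻⁷×1.6564 = 2.694914×10⁻⁵ m/K
ΔT = 1.09×10⁻² / 2.694914×10⁻⁵ = 404.466 K
T = 17.5 + 404.466 = 421.966 °C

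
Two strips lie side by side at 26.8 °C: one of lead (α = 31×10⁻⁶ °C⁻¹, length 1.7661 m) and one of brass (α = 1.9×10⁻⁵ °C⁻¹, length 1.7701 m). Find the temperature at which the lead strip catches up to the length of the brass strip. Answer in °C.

L₁(1 + α₁ΔT) = L₂(1 + α₂ΔT) ⇒ ΔT = (L₂ − L₁)/(α₁L₁ − α₂L₂)
L₂ − L₁ = 1.7701 − 1.7661 = 4.00×10⁻³ m
α₁L₁ − α₂L₂ = 31×10⁻⁶×1.7661 − 1.9×10⁻⁵×1.7701 = 2.11172×10⁻⁵ m/K
ΔT = 4.00×10⁻³ / 2.11172×10⁻⁵ = 189.419 K
T = 26.8 + 189.419 = 216.219 °C

T = 216.2 °C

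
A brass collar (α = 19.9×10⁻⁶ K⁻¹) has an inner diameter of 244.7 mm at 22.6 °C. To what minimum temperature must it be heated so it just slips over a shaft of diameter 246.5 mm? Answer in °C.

Required Δd = 246.5 − 244.7 = 1.8 mm
Δd = αd₀ΔT ⇒ ΔT = Δd/(αd₀) = 1.8 / (19.9×10⁻⁶ × 244.7) = 369.65 K
T_min = 22.6 + 369.65 = 392.25 °C

T = 392 °C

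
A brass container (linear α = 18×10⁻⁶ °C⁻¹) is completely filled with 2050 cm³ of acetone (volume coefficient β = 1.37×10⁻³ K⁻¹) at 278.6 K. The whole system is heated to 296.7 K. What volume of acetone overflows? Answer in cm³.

48.8 cm³

The container also expands: β_container ≈ 3α = 5.4×10⁻⁵ /K
Net overflow = V₀(β_liq − 3α_cont)ΔT
β − 3α = 1.37×10⁻³ − 5.4×10⁻⁵ = 1.316×10⁻³ /K; ΔT = 18.1 K
ΔV = 2050 × 1.316×10⁻³ × 18.1 = 48.8 cm³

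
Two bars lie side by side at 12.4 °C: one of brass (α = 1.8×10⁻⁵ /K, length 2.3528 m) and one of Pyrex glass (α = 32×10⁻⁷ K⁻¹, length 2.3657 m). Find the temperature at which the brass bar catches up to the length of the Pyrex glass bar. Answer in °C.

T = 383.3 °C

L₁(1 + α₁ΔT) = L₂(1 + α₂ΔT) ⇒ ΔT = (L₂ − L₁)/(α₁L₁ − α₂L₂)
L₂ − L₁ = 2.3657 − 2.3528 = 1.29×10⁻² m
α₁L₁ − α₂L₂ = 1.8×10⁻⁵×2.3528 − 32×10⁻⁷×2.3657 = 3.478016×10⁻⁵ m/K
ΔT = 1.29×10⁻² / 3.478016×10⁻⁵ = 370.901 K
T = 12.4 + 370.901 = 383.301 °C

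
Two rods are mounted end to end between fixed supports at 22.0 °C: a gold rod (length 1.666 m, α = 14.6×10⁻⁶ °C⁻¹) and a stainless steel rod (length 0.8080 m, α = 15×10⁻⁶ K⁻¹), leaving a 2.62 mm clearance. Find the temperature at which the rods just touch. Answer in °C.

T = 93.9 °C

α₁L₁ = 2.43236×10⁻⁵ m/K, α₂L₂ = 1.212×10⁻⁵ m/K → total 3.64436×10⁻⁵ m/K
ΔT = g/(α₁L₁+α₂L₂) = 2.62×10⁻³ / 3.64436×10⁻⁵ = 71.892 K
T = 22.0 + 71.892 = 93.892 °C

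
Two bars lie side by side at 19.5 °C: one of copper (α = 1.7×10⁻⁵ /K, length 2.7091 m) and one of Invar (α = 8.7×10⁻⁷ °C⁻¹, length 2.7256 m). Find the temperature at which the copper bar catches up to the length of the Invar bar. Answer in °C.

L₁(1 + α₁ΔT) = L₂(1 + α₂ΔT) ⇒ ΔT = (L₂ − L₁)/(α₁L₁ − α₂L₂)
L₂ − L₁ = 2.7256 − 2.7091 = 1.65×10⁻² m
α₁L₁ − α₂L₂ = 1.7×10⁻⁵×2.7091 − 8.7×10⁻⁷×2.7256 = 4.3683428×10⁻⁵ m/K
ΔT = 1.65×10⁻² / 4.3683428×10⁻⁵ = 377.718 K
T = 19.5 + 377.718 = 397.218 °C

T = 397.2 °C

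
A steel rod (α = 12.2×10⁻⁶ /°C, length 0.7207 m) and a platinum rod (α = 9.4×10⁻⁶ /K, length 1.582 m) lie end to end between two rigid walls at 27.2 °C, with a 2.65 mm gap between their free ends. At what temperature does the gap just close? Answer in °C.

T = 139 °C

α₁L₁ = 8.79254×10⁻⁶ m/K, α₂L₂ = 1.48708×10⁻⁵ m/K → total 2.366334×10⁻⁵ m/K
ΔT = g/(α₁L₁+α₂L₂) = 2.65×10⁻³ / 2.366334×10⁻⁵ = 111.99 K
T = 27.2 + 111.99 = 139.19 °C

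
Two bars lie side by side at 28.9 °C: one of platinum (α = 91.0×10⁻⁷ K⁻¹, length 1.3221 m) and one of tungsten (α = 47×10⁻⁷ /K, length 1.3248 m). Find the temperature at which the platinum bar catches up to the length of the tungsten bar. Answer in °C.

Equal length when α₁L₁ΔT − α₂L₂ΔT = L₂ − L₁ = 2.70×10⁻³ m
α₁L₁ = 1.203111×10⁻⁵, α₂L₂ = 6.22656×10⁻⁶ → Δ(αL) = 5.80455×10⁻⁶ m/K
ΔT = 2.70×10⁻³ / 5.80455×10⁻⁶ = 465.152 K, so T = 28.9 + 465.152 = 494.052 °C

T = 494.1 °C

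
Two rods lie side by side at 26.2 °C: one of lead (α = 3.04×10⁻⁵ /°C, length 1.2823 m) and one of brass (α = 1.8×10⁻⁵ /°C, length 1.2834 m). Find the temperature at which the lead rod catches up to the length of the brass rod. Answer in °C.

T = 95.47 °C

L₁(1 + α₁ΔT) = L₂(1 + α₂ΔT) ⇒ ΔT = (L₂ − L₁)/(α₁L₁ − α₂L₂)
L₂ − L₁ = 1.2834 − 1.2823 = 1.10×10⁻³ m
α₁L₁ − α₂L₂ = 3.04×10⁻⁵×1.2823 − 1.8×10⁻⁵×1.2834 = 1.588072×10⁻⁵ m/K
ΔT = 1.10×10⁻³ / 1.588072×10⁻⁵ = 69.2664 K
T = 26.2 + 69.2664 = 95.4664 °C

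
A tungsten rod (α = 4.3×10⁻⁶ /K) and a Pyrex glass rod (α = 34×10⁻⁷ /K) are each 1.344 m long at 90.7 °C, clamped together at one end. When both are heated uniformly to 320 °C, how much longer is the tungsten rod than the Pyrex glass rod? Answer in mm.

0.277 mm

ΔT = 229.3 K
tungsten: ΔL = 4.3×10⁻⁶ × 1.344 m × 229.3 = 1.3252×10⁻³ m = 1.3252 mm
Pyrex glass: ΔL = 34×10⁻⁷ × 1.344 m × 229.3 = 1.0478×10⁻³ m = 1.0478 mm
difference = 1.3252 − 1.0478 = 0.2774 mm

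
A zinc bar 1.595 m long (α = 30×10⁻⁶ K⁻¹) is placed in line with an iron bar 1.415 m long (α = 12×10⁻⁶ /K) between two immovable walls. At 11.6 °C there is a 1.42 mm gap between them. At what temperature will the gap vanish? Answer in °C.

T = 33.5 °C

Gap closes when ΔL₁ + ΔL₂ = 1.42 mm = 1.42×10⁻³ m
(α₁L₁ + α₂L₂)ΔT = g
α₁L₁ + α₂L₂ = 30×10⁻⁶×1.595 + 12×10⁻⁶×1.415 = 6.483×10⁻⁵ m/K
ΔT = 1.42×10⁻³ / 6.483×10⁻⁵ = 21.903 K
T = 11.6 + 21.903 = 33.503 °C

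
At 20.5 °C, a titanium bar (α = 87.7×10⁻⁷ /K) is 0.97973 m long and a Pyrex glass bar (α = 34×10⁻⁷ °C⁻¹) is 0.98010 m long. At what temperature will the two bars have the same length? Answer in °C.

T = 90.84 °C

L₁(1 + α₁ΔT) = L₂(1 + α₂ΔT) ⇒ ΔT = (L₂ − L₁)/(α₁L₁ − α₂L₂)
L₂ − L₁ = 0.98010 − 0.97973 = 3.70×10⁻⁴ m
α₁L₁ − α₂L₂ = 87.7×10⁻⁷×0.97973 − 34×10⁻⁷×0.98010 = 5.2598921×10⁻⁶ m/K
ΔT = 3.70×10⁻⁴ / 5.2598921×10⁻⁶ = 70.3436 K
T = 20.5 + 70.3436 = 90.8436 °C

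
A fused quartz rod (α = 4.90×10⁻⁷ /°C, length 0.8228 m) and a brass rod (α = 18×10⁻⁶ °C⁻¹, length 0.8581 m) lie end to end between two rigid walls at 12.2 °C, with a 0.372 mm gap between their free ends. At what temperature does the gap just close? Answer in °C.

T = 35.7 °C

Gap closes when ΔL₁ + ΔL₂ = 0.372 mm = 3.72×10⁻⁴ m
(α₁L₁ + α₂L₂)ΔT = g
α₁L₁ + α₂L₂ = 4.90×10⁻⁷×0.8228 + 18×10⁻⁶×0.8581 = 1.5848972×10⁻⁵ m/K
ΔT = 3.72×10⁻⁴ / 1.5848972×10⁻⁵ = 23.472 K
T = 12.2 + 23.472 = 35.672 °C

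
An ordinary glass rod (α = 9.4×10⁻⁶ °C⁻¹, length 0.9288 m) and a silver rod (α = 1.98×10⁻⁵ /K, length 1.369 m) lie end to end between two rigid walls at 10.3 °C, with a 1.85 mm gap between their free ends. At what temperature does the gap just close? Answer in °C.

T = 61.9 °C

Gap closes when ΔL₁ + ΔL₂ = 1.85 mm = 1.85×10⁻³ m
(α₁L₁ + α₂L₂)ΔT = g
α₁L₁ + α₂L₂ = 9.4×10⁻⁶×0.9288 + 1.98×10⁻⁵×1.369 = 3.583692×10⁻⁵ m/K
ΔT = 1.85×10⁻³ / 3.583692×10⁻⁵ = 51.623 K
T = 10.3 + 51.623 = 61.923 °C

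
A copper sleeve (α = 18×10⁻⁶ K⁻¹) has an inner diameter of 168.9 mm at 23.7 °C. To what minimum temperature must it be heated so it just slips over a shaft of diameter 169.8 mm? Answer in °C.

Required Δd = 169.8 − 168.9 = 0.9 mm
Δd = αd₀ΔT ⇒ ΔT = Δd/(αd₀) = 0.9 / (18×10⁻⁶ × 168.9) = 296.03 K
T_min = 23.7 + 296.03 = 319.73 °C

T = 320 °C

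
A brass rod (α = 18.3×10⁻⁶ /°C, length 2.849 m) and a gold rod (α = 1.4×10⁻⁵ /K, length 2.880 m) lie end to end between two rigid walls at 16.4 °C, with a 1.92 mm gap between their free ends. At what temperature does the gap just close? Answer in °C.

α₁L₁ = 5.21367×10⁻⁵ m/K, α₂L₂ = 4.032×10⁻⁵ m/K → total 9.24567×10⁻⁵ m/K
ΔT = g/(α₁L₁+α₂L₂) = 1.92×10⁻³ / 9.24567×10⁻⁵ = 20.766 K
T = 16.4 + 20.766 = 37.166 °C

T = 37.2 °C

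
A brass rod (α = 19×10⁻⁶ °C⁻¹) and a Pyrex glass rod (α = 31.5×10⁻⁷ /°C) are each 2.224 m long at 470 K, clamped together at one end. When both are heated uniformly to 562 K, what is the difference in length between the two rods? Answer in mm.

ΔT = 92 K
brass: ΔL = 19×10⁻⁶ × 2.224 m × 92 = 3.8876×10⁻³ m = 3.8876 mm
Pyrex glass: ΔL = 31.5×10⁻⁷ × 2.224 m × 92 = 6.4452×10⁻⁴ m = 0.64452 mm
difference = 3.8876 − 0.64452 = 3.24308 mm

3.24 mm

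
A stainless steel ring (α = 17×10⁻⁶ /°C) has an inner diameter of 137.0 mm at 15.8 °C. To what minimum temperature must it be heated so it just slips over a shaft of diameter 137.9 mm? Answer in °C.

T = 402 °C

Required Δd = 137.9 − 137.0 = 0.9 mm
Δd = αd₀ΔT ⇒ ΔT = Δd/(αd₀) = 0.9 / (17×10⁻⁶ × 137.0) = 386.43 K
T_min = 15.8 + 386.43 = 402.23 °C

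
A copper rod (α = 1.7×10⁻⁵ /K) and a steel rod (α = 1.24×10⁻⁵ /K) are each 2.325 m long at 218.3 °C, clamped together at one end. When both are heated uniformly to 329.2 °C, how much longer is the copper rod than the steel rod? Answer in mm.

1.19 mm

ΔT = 110.9 K
copper: ΔL = 1.7×10⁻⁵ × 2.325 m × 110.9 = 4.3833×10⁻³ m = 4.3833 mm
steel: ΔL = 1.24×10⁻⁵ × 2.325 m × 110.9 = 3.1972×10⁻³ m = 3.1972 mm
difference = 4.3833 − 3.1972 = 1.1861 mm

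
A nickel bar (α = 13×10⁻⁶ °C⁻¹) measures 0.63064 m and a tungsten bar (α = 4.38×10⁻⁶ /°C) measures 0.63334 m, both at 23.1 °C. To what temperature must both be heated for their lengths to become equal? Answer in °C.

L₁(1 + α₁ΔT) = L₂(1 + α₂ΔT) ⇒ ΔT = (L₂ − L₁)/(α₁L₁ − α₂L₂)
L₂ − L₁ = 0.63334 − 0.63064 = 2.70×10⁻³ m
α₁L₁ − α₂L₂ = 13×10⁻⁶×0.63064 − 4.38×10⁻⁶×0.63334 = 5.4242908×10⁻⁶ m/K
ΔT = 2.70×10⁻³ / 5.4242908×10⁻⁶ = 497.761 K
T = 23.1 + 497.761 = 520.861 °C

T = 520.9 °C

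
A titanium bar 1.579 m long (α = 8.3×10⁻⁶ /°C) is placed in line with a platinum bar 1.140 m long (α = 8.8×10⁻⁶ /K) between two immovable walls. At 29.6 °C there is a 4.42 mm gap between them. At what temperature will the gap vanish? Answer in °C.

α₁L₁ = 1.31057×10⁻⁵ m/K, α₂L₂ = 1.0032×10⁻⁵ m/K → total 2.31377×10⁻⁵ m/K
ΔT = g/(α₁L₁+α₂L₂) = 4.42×10⁻³ / 2.31377×10⁻⁵ = 191.03 K
T = 29.6 + 191.03 = 220.63 °C

T = 221 °C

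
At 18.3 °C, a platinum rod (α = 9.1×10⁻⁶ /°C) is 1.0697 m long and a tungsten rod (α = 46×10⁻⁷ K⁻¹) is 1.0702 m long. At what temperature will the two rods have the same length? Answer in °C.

Equal length when α₁L₁ΔT − α₂L₂ΔT = L₂ − L₁ = 5.00×10⁻⁴ m
α₁L₁ = 9.73427×10⁻⁶, α₂L₂ = 4.92292×10⁻⁶ → Δ(αL) = 4.81135×10⁻⁶ m/K
ΔT = 5.00×10⁻⁴ / 4.81135×10⁻⁶ = 103.921 K, so T = 18.3 + 103.921 = 122.221 °C

T = 122.2 °C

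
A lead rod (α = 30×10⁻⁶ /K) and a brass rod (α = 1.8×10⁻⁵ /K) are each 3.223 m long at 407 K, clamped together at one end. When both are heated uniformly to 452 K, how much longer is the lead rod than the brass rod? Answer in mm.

ΔT = 45 K
lead: ΔL = 30×10⁻⁶ × 3.223 m × 45 = 4.3510×10⁻³ m = 4.3510 mm
brass: ΔL = 1.8×10⁻⁵ × 3.223 m × 45 = 2.6106×10⁻³ m = 2.6106 mm
difference = 4.3510 − 2.6106 = 1.7404 mm

1.74 mm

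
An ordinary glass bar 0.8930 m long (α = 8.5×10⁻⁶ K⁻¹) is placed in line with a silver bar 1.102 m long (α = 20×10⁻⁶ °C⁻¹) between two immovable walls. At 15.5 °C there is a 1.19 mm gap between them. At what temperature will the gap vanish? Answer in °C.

T = 55.7 °C

α₁L₁ = 7.5905×10⁻⁶ m/K, α₂L₂ = 2.204×10⁻⁵ m/K → total 2.96305×10⁻⁵ m/K
ΔT = g/(α₁L₁+α₂L₂) = 1.19×10⁻³ / 2.96305×10⁻⁵ = 40.161 K
T = 15.5 + 40.161 = 55.661 °C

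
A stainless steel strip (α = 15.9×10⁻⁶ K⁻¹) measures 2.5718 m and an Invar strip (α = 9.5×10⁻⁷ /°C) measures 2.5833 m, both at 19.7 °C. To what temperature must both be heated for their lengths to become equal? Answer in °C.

T = 318.9 °C

L₁(1 + α₁ΔT) = L₂(1 + α₂ΔT) ⇒ ΔT = (L₂ − L₁)/(α₁L₁ − α₂L₂)
L₂ − L₁ = 2.5833 − 2.5718 = 1.15×10⁻² m
α₁L₁ − α₂L₂ = 15.9×10⁻⁶×2.5718 − 9.5×10⁻⁷×2.5833 = 3.8437485×10⁻⁵ m/K
ΔT = 1.15×10⁻² / 3.8437485×10⁻⁵ = 299.187 K
T = 19.7 + 299.187 = 318.887 °C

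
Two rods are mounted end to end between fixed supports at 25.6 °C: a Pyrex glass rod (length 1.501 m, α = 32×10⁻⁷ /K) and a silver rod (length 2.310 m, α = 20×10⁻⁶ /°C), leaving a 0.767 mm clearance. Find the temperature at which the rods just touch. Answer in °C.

T = 40.6 °C

Gap closes when ΔL₁ + ΔL₂ = 0.767 mm = 7.67×10⁻⁴ m
(α₁L₁ + α₂L₂)ΔT = g
α₁L₁ + α₂L₂ = 32×10⁻⁷×1.501 + 20×10⁻⁶×2.310 = 5.10032×10⁻⁵ m/K
ΔT = 7.67×10⁻⁴ / 5.10032×10⁻⁵ = 15.038 K
T = 25.6 + 15.038 = 40.638 °C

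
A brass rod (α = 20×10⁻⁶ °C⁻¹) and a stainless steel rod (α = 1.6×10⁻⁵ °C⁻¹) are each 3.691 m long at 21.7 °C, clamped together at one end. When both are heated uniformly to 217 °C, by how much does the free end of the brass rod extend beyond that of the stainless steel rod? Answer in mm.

ΔT = 195.3 K
brass: ΔL = 20×10⁻⁶ × 3.691 m × 195.3 = 1.4417×10⁻² m = 14.417 mm
stainless steel: ΔL = 1.6×10⁻⁵ × 3.691 m × 195.3 = 1.1534×10⁻² m = 11.534 mm
difference = 14.417 − 11.534 = 2.883 mm

2.88 mm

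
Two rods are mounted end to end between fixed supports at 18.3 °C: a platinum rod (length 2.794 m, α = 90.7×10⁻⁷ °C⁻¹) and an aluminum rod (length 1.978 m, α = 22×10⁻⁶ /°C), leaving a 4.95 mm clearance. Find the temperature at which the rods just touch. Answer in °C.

Gap closes when ΔL₁ + ΔL₂ = 4.95 mm = 4.95×10⁻³ m
(α₁L₁ + α₂L₂)ΔT = g
α₁L₁ + α₂L₂ = 90.7×10⁻⁷×2.794 + 22×10⁻⁶×1.978 = 6.885758×10⁻⁵ m/K
ΔT = 4.95×10⁻³ / 6.885758×10⁻⁵ = 71.888 K
T = 18.3 + 71.888 = 90.188 °C

T = 90.2 °C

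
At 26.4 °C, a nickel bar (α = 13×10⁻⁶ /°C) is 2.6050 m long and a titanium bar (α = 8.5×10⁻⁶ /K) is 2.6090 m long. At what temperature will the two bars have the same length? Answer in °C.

L₁(1 + α₁ΔT) = L₂(1 + α₂ΔT) ⇒ ΔT = (L₂ − L₁)/(α₁L₁ − α₂L₂)
L₂ − L₁ = 2.6090 − 2.6050 = 4.00×10⁻³ m
α₁L₁ − α₂L₂ = 13×10⁻⁶×2.6050 − 8.5×10⁻⁶×2.6090 = 1.16885×10⁻⁵ m/K
ΔT = 4.00×10⁻³ / 1.16885×10⁻⁵ = 342.217 K
T = 26.4 + 342.217 = 368.617 °C

T = 368.6 °C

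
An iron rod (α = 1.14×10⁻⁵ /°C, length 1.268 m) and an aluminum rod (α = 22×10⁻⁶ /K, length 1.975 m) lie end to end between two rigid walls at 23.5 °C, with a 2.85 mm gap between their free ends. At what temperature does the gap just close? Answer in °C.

Gap closes when ΔL₁ + ΔL₂ = 2.85 mm = 2.85×10⁻³ m
(α₁L₁ + α₂L₂)ΔT = g
α₁L₁ + α₂L₂ = 1.14×10⁻⁵×1.268 + 22×10⁻⁶×1.975 = 5.79052×10⁻⁵ m/K
ΔT = 2.85×10⁻³ / 5.79052×10⁻⁵ = 49.218 K
T = 23.5 + 49.218 = 72.718 °C

T = 72.7 °C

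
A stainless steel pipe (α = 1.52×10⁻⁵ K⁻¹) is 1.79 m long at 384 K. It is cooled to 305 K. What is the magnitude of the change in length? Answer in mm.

ΔL = 2.15 mm

|ΔT| = |305 − 384| = 79 K
ΔL = αL₀ΔT = (1.52×10⁻⁵)(1.79)(79) = 2.15×10⁻³ m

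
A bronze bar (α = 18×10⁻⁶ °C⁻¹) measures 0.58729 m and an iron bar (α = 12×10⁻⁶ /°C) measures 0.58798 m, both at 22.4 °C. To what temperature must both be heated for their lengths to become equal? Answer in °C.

T = 218.7 °C

L₁(1 + α₁ΔT) = L₂(1 + α₂ΔT) ⇒ ΔT = (L₂ − L₁)/(α₁L₁ − α₂L₂)
L₂ − L₁ = 0.58798 − 0.58729 = 6.90×10⁻⁴ m
α₁L₁ − α₂L₂ = 18×10⁻⁶×0.58729 − 12×10⁻⁶×0.58798 = 3.51546×10⁻⁶ m/K
ΔT = 6.90×10⁻⁴ / 3.51546×10⁻⁶ = 196.276 K
T = 22.4 + 196.276 = 218.676 °C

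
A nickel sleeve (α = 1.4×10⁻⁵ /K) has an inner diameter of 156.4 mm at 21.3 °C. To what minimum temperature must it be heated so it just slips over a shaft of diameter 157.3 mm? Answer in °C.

T = 432 °C

Required Δd = 157.3 − 156.4 = 0.9 mm
Δd = αd₀ΔT ⇒ ΔT = Δd/(αd₀) = 0.9 / (1.4×10⁻⁵ × 156.4) = 411.03 K
T_min = 21.3 + 411.03 = 432.33 °C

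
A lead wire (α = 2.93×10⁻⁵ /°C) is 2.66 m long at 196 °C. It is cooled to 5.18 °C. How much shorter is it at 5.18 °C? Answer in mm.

ΔL = 14.9 mm

|ΔT| = |5.18 − 196| = 190.82 K
ΔL = αL₀ΔT = (2.93×10⁻⁵)(2.66)(190.82) = 1.49×10⁻² m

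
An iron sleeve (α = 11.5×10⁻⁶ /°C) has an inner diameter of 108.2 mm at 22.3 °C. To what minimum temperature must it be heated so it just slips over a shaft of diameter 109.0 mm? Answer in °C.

T = 665 °C

Required Δd = 109.0 − 108.2 = 0.8 mm
Δd = αd₀ΔT ⇒ ΔT = Δd/(αd₀) = 0.8 / (11.5×10⁻⁶ × 108.2) = 642.93 K
T_min = 22.3 + 642.93 = 665.23 °C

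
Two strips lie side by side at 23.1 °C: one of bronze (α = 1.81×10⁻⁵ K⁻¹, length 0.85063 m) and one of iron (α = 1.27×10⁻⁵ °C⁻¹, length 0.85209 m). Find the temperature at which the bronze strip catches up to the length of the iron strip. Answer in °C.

T = 342.2 °C

L₁(1 + α₁ΔT) = L₂(1 + α₂ΔT) ⇒ ΔT = (L₂ − L₁)/(α₁L₁ − α₂L₂)
L₂ − L₁ = 0.85209 − 0.85063 = 1.46×10⁻³ m
α₁L₁ − α₂L₂ = 1.81×10⁻⁵×0.85063 − 1.27×10⁻⁵×0.85209 = 4.57486×10⁻⁶ m/K
ΔT = 1.46×10⁻³ / 4.57486×10⁻⁶ = 319.135 K
T = 23.1 + 319.135 = 342.235 °C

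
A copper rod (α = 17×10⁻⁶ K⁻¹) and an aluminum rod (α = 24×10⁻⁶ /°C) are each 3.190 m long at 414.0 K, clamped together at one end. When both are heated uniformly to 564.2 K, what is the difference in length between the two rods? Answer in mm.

ΔT = 150.2 K
copper: ΔL = 17×10⁻⁶ × 3.190 m × 150.2 = 8.1453×10⁻³ m = 8.1453 mm
aluminum: ΔL = 24×10⁻⁶ × 3.190 m × 150.2 = 1.1499×10⁻² m = 11.499 mm
difference = 11.499 − 8.1453 = 3.3537 mm

3.35 mm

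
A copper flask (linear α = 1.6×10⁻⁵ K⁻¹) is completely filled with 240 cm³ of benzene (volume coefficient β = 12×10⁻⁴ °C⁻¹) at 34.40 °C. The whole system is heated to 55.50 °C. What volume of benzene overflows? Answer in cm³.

5.83 cm³

The flask also expands: β_container ≈ 3α = 4.8×10⁻⁵ /K
Net overflow = V₀(β_liq − 3α_cont)ΔT
β − 3α = 1.20×10⁻³ − 4.8×10⁻⁵ = 1.152×10⁻³ /K; ΔT = 21.10 K
ΔV = 240 × 1.152×10⁻³ × 21.10 = 5.83 cm³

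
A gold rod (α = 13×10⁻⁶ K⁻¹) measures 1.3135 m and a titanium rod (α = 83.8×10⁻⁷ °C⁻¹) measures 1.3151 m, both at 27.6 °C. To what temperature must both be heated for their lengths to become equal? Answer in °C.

Equal length when α₁L₁ΔT − α₂L₂ΔT = L₂ − L₁ = 1.60×10⁻³ m
α₁L₁ = 1.70755×10⁻⁵, α₂L₂ = 1.1020538×10⁻⁵ → Δ(αL) = 6.054962×10⁻⁶ m/K
ΔT = 1.60×10⁻³ / 6.054962×10⁻⁶ = 264.246 K, so T = 27.6 + 264.246 = 291.846 °C

T = 291.8 °C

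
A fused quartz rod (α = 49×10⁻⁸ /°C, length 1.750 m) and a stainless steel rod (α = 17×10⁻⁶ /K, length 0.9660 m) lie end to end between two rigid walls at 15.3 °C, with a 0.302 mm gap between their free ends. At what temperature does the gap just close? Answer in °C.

α₁L₁ = 8.575×10⁻⁷ m/K, α₂L₂ = 1.6422×10⁻⁵ m/K → total 1.72795×10⁻⁵ m/K
ΔT = g/(α₁L₁+α₂L₂) = 3.02×10⁻⁴ / 1.72795×10⁻⁵ = 17.477 K
T = 15.3 + 17.477 = 32.777 °C

T = 32.8 °C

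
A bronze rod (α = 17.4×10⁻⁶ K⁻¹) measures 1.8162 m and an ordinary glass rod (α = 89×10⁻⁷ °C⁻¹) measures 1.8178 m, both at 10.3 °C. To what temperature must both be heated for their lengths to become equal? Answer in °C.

L₁(1 + α₁ΔT) = L₂(1 + α₂ΔT) ⇒ ΔT = (L₂ − L₁)/(α₁L₁ − α₂L₂)
L₂ − L₁ = 1.8178 − 1.8162 = 1.60×10⁻³ m
α₁L₁ − α₂L₂ = 17.4×10⁻⁶×1.8162 − 89×10⁻⁷×1.8178 = 1.542346×10⁻⁵ m/K
ΔT = 1.60×10⁻³ / 1.542346×10⁻⁵ = 103.738 K
T = 10.3 + 103.738 = 114.038 °C

T = 114.0 °C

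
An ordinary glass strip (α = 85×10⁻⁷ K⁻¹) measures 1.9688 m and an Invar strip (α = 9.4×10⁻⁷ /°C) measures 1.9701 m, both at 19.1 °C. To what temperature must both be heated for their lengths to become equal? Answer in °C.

Equal length when α₁L₁ΔT − α₂L₂ΔT = L₂ − L₁ = 1.30×10⁻³ m
α₁L₁ = 1.67348×10⁻⁵, α₂L₂ = 1.851894×10⁻⁶ → Δ(αL) = 1.4882906×10⁻⁵ m/K
ΔT = 1.30×10⁻³ / 1.4882906×10⁻⁵ = 87.349 K, so T = 19.1 + 87.349 = 106.449 °C

T = 106.4 °C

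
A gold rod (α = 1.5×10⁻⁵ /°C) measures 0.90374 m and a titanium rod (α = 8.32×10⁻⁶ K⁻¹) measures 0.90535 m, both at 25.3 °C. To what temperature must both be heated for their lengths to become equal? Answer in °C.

L₁(1 + α₁ΔT) = L₂(1 + α₂ΔT) ⇒ ΔT = (L₂ − L₁)/(α₁L₁ − α₂L₂)
L₂ − L₁ = 0.90535 − 0.90374 = 1.61×10⁻³ m
α₁L₁ − α₂L₂ = 1.5×10⁻⁵×0.90374 − 8.32×10⁻⁶×0.90535 = 6.023588×10⁻⁶ m/K
ΔT = 1.61×10⁻³ / 6.023588×10⁻⁶ = 267.283 K
T = 25.3 + 267.283 = 292.583 °C

T = 292.6 °C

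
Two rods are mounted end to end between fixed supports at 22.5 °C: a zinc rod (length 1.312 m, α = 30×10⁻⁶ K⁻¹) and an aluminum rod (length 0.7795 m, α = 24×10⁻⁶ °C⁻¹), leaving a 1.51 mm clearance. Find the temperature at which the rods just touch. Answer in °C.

T = 48.5 °C

Gap closes when ΔL₁ + ΔL₂ = 1.51 mm = 1.51×10⁻³ m
(α₁L₁ + α₂L₂)ΔT = g
α₁L₁ + α₂L₂ = 30×10⁻⁶×1.312 + 24×10⁻⁶×0.7795 = 5.8068×10⁻⁵ m/K
ΔT = 1.51×10⁻³ / 5.8068×10⁻⁵ = 26.004 K
T = 22.5 + 26.004 = 48.504 °C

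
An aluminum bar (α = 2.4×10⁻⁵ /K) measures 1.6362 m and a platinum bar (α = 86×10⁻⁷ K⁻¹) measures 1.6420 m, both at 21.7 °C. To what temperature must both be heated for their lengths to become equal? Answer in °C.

L₁(1 + α₁ΔT) = L₂(1 + α₂ΔT) ⇒ ΔT = (L₂ − L₁)/(α₁L₁ − α₂L₂)
L₂ − L₁ = 1.6420 − 1.6362 = 5.80×10⁻³ m
α₁L₁ − α₂L₂ = 2.4×10⁻⁵×1.6362 − 86×10⁻⁷×1.6420 = 2.51476×10⁻⁵ m/K
ΔT = 5.80×10⁻³ / 2.51476×10⁻⁵ = 230.638 K
T = 21.7 + 230.638 = 252.338 °C

T = 252.3 °C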